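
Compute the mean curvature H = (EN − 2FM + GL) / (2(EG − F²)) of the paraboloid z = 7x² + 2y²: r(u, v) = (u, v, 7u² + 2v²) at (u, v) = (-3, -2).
H = 3985*sqrt(1829)/3345241

With E = 196*u^2 + 1, F = 56*u*v, G = 16*v^2 + 1, L = 14/sqrt(196*u^2 + 16*v^2 + 1), M = 0, N = 4/sqrt(196*u^2 + 16*v^2 + 1), assemble
  H = (EN − 2FM + GL) / (2(EG − F²)) = (392*u^2 + 112*v^2 + 9)/(196*u^2 + 16*v^2 + 1)^(3/2).
At (u, v) = (-3, -2): H = 3985*sqrt(1829)/3345241.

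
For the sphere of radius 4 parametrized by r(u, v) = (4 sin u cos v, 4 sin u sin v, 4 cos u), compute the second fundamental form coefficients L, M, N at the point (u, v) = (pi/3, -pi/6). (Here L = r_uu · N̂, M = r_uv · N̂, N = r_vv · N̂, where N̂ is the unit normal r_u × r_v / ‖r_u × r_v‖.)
L = -4;  M = 0;  N = -3

Compute the unit normal N̂(u, v) = (sin(u)^2*cos(v)/Abs(sin(u)), sin(u)^2*sin(v)/Abs(sin(u)), sin(2*u)/(2*Abs(sin(u)))), and the second partials r_uu, r_uv, r_vv. Take dot products:
  L(u, v) = r_uu · N̂ = -4*sin(u)/Abs(sin(u)),
  M(u, v) = r_uv · N̂ = 0,
  N(u, v) = r_vv · N̂ = -4*sin(u)^3/Abs(sin(u)).
Evaluating at (u, v) = (pi/3, -pi/6):
  L = -4, M = 0, N = -3.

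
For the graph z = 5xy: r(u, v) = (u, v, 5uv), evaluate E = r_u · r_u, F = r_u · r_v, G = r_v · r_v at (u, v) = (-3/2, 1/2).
E = 29/4;  F = -75/4;  G = 229/4

Partials: r_u = (1, 0, 5*v), r_v = (0, 1, 5*u). As functions of (u, v):
  E = r_u · r_u = 25*v^2 + 1,
  F = r_u · r_v = 25*u*v,
  G = r_v · r_v = 25*u^2 + 1.
Evaluating at (u, v) = (-3/2, 1/2): E = 29/4, F = -75/4, G = 229/4.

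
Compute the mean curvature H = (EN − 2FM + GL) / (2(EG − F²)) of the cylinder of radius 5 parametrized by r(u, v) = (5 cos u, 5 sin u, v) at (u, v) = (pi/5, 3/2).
H = -1/10

With E = 25, F = 0, G = 1, L = -5, M = 0, N = 0, assemble
  H = (EN − 2FM + GL) / (2(EG − F²)) = -1/10.
At (u, v) = (pi/5, 3/2): H = -1/10.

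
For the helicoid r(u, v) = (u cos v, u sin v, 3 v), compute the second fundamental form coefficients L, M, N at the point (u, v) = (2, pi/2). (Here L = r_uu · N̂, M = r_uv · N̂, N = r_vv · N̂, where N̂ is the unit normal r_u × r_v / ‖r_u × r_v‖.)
L = 0;  M = -3*sqrt(13)/13;  N = 0

Compute the unit normal N̂(u, v) = (3*sin(v)/sqrt(u^2 + 9), -3*cos(v)/sqrt(u^2 + 9), u/sqrt(u^2 + 9)), and the second partials r_uu, r_uv, r_vv. Take dot products:
  L(u, v) = r_uu · N̂ = 0,
  M(u, v) = r_uv · N̂ = -3/sqrt(u^2 + 9),
  N(u, v) = r_vv · N̂ = 0.
Evaluating at (u, v) = (2, pi/2):
  L = 0, M = -3*sqrt(13)/13, N = 0.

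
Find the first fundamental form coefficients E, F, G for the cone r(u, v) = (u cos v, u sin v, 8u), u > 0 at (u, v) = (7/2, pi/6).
E = 65;  F = 0;  G = 49/4

Partials: r_u = (cos(v), sin(v), 8), r_v = (-u*sin(v), u*cos(v), 0). As functions of (u, v):
  E = r_u · r_u = 65,
  F = r_u · r_v = 0,
  G = r_v · r_v = u^2.
Evaluating at (u, v) = (7/2, pi/6): E = 65, F = 0, G = 49/4.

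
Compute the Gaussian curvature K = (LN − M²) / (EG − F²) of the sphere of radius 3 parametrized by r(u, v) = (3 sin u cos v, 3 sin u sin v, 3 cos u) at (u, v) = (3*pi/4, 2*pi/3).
K = 1/9

Coefficients of the first fundamental form: E = 9, F = 0, G = 9*sin(u)^2.
Coefficients of the second fundamental form: L = -3*sin(u)/Abs(sin(u)), M = 0, N = -3*sin(u)^3/Abs(sin(u)).
Assemble K = (LN − M²)/(EG − F²) = 1/9. At (u, v) = (3*pi/4, 2*pi/3): K = 1/9.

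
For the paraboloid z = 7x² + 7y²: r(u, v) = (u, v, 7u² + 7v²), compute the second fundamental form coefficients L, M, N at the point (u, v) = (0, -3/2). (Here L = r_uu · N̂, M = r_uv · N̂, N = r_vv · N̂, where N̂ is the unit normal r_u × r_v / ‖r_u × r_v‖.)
L = 7*sqrt(442)/221;  M = 0;  N = 7*sqrt(442)/221

Compute the unit normal N̂(u, v) = (-14*u/sqrt(196*u^2 + 196*v^2 + 1), -14*v/sqrt(196*u^2 + 196*v^2 + 1), 1/sqrt(196*u^2 + 196*v^2 + 1)), and the second partials r_uu, r_uv, r_vv. Take dot products:
  L(u, v) = r_uu · N̂ = 14/sqrt(196*u^2 + 196*v^2 + 1),
  M(u, v) = r_uv · N̂ = 0,
  N(u, v) = r_vv · N̂ = 14/sqrt(196*u^2 + 196*v^2 + 1).
Evaluating at (u, v) = (0, -3/2):
  L = 7*sqrt(442)/221, M = 0, N = 7*sqrt(442)/221.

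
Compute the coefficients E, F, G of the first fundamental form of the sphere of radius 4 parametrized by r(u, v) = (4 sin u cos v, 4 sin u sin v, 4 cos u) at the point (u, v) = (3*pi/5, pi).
E = 16;  F = 0;  G = 2*sqrt(5) + 10

Partials: r_u = (4*cos(u)*cos(v), 4*sin(v)*cos(u), -4*sin(u)), r_v = (-4*sin(u)*sin(v), 4*sin(u)*cos(v), 0). As functions of (u, v):
  E = r_u · r_u = 16,
  F = r_u · r_v = 0,
  G = r_v · r_v = 16*sin(u)^2.
Evaluating at (u, v) = (3*pi/5, pi): E = 16, F = 0, G = 2*sqrt(5) + 10.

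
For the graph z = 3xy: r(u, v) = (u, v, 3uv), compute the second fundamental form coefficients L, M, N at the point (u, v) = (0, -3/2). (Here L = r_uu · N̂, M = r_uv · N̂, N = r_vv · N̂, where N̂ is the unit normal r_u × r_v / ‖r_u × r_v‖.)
L = 0;  M = 6*sqrt(85)/85;  N = 0

Compute the unit normal N̂(u, v) = (-3*v/sqrt(9*u^2 + 9*v^2 + 1), -3*u/sqrt(9*u^2 + 9*v^2 + 1), 1/sqrt(9*u^2 + 9*v^2 + 1)), and the second partials r_uu, r_uv, r_vv. Take dot products:
  L(u, v) = r_uu · N̂ = 0,
  M(u, v) = r_uv · N̂ = 3/sqrt(9*u^2 + 9*v^2 + 1),
  N(u, v) = r_vv · N̂ = 0.
Evaluating at (u, v) = (0, -3/2):
  L = 0, M = 6*sqrt(85)/85, N = 0.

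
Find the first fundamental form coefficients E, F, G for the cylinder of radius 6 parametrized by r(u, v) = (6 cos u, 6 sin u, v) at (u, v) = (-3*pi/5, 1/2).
E = 36;  F = 0;  G = 1

Partials: r_u = (-6*sin(u), 6*cos(u), 0), r_v = (0, 0, 1). As functions of (u, v):
  E = r_u · r_u = 36,
  F = r_u · r_v = 0,
  G = r_v · r_v = 1.
Evaluating at (u, v) = (-3*pi/5, 1/2): E = 36, F = 0, G = 1.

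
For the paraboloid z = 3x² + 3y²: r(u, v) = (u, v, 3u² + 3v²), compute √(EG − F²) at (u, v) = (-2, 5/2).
√(EG − F²)|_{(-2, 5/2)} = sqrt(370)

E = 36*u^2 + 1, F = 36*u*v, G = 36*v^2 + 1; EG − F² = 36*u^2 + 36*v^2 + 1; √(EG − F²) = sqrt(36*u^2 + 36*v^2 + 1). At the given point: sqrt(370).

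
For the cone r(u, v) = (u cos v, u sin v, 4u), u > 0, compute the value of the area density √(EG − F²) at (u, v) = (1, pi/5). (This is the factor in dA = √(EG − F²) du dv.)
√(EG − F²)|_{(1, pi/5)} = sqrt(17)

E = 17, F = 0, G = u^2, so EG − F² = 17*u^2. Taking the positive square root: √(EG − F²) = sqrt(17)*Abs(u). At (u, v) = (1, pi/5): sqrt(17).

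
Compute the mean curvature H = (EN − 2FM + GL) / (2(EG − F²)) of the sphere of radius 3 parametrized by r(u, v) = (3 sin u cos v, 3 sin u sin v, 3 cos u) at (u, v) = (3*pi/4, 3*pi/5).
H = -1/3

With E = 9, F = 0, G = 9*sin(u)^2, L = -3*sin(u)/Abs(sin(u)), M = 0, N = -3*sin(u)^3/Abs(sin(u)), assemble
  H = (EN − 2FM + GL) / (2(EG − F²)) = -sin(u)/(3*Abs(sin(u))).
At (u, v) = (3*pi/4, 3*pi/5): H = -1/3.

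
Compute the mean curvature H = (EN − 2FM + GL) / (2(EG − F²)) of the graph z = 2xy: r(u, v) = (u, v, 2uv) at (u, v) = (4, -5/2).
H = 4*sqrt(10)/135

With E = 4*v^2 + 1, F = 4*u*v, G = 4*u^2 + 1, L = 0, M = 2/sqrt(4*u^2 + 4*v^2 + 1), N = 0, assemble
  H = (EN − 2FM + GL) / (2(EG − F²)) = -8*u*v/(4*u^2 + 4*v^2 + 1)^(3/2).
At (u, v) = (4, -5/2): H = 4*sqrt(10)/135.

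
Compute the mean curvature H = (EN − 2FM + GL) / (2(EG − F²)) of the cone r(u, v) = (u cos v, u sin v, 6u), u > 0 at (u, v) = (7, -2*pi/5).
H = 3*sqrt(37)/259

With E = 37, F = 0, G = u^2, L = 0, M = 0, N = 6*sqrt(37)*u^2/(37*Abs(u)), assemble
  H = (EN − 2FM + GL) / (2(EG − F²)) = 3*sqrt(37)/(37*Abs(u)).
At (u, v) = (7, -2*pi/5): H = 3*sqrt(37)/259.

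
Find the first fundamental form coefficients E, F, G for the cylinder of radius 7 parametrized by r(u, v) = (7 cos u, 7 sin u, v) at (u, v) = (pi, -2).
E = 49;  F = 0;  G = 1

Partials: r_u = (-7*sin(u), 7*cos(u), 0), r_v = (0, 0, 1). As functions of (u, v):
  E = r_u · r_u = 49,
  F = r_u · r_v = 0,
  G = r_v · r_v = 1.
Evaluating at (u, v) = (pi, -2): E = 49, F = 0, G = 1.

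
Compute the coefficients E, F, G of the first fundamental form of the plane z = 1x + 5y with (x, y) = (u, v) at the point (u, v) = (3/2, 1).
E = 2;  F = 5;  G = 26

Partials: r_u = (1, 0, 1), r_v = (0, 1, 5). As functions of (u, v):
  E = r_u · r_u = 2,
  F = r_u · r_v = 5,
  G = r_v · r_v = 26.
Evaluating at (u, v) = (3/2, 1): E = 2, F = 5, G = 26.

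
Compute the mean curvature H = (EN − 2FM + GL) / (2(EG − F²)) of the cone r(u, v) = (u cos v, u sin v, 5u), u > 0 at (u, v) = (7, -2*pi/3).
H = 5*sqrt(26)/364

With E = 26, F = 0, G = u^2, L = 0, M = 0, N = 5*sqrt(26)*u^2/(26*Abs(u)), assemble
  H = (EN − 2FM + GL) / (2(EG − F²)) = 5*sqrt(26)/(52*Abs(u)).
At (u, v) = (7, -2*pi/3): H = 5*sqrt(26)/364.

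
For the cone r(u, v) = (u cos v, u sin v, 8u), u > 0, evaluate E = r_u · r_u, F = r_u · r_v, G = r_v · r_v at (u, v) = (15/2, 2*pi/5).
E = 65;  F = 0;  G = 225/4

Partials: r_u = (cos(v), sin(v), 8), r_v = (-u*sin(v), u*cos(v), 0). As functions of (u, v):
  E = r_u · r_u = 65,
  F = r_u · r_v = 0,
  G = r_v · r_v = u^2.
Evaluating at (u, v) = (15/2, 2*pi/5): E = 65, F = 0, G = 225/4.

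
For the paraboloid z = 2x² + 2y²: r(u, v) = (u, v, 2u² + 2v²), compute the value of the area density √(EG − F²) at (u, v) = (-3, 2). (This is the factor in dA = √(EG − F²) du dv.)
√(EG − F²)|_{(-3, 2)} = sqrt(209)

E = 16*u^2 + 1, F = 16*u*v, G = 16*v^2 + 1, so EG − F² = 16*u^2 + 16*v^2 + 1. Taking the positive square root: √(EG − F²) = sqrt(16*u^2 + 16*v^2 + 1). At (u, v) = (-3, 2): sqrt(209).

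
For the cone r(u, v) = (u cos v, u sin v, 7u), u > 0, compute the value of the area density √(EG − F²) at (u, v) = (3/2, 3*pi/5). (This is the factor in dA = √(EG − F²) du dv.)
√(EG − F²)|_{(3/2, 3*pi/5)} = 15*sqrt(2)/2

E = 50, F = 0, G = u^2, so EG − F² = 50*u^2. Taking the positive square root: √(EG − F²) = 5*sqrt(2)*Abs(u). At (u, v) = (3/2, 3*pi/5): 15*sqrt(2)/2.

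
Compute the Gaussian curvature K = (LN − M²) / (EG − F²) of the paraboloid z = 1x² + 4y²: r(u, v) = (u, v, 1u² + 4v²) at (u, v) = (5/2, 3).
K = 4/90601

Coefficients of the first fundamental form: E = 4*u^2 + 1, F = 16*u*v, G = 64*v^2 + 1.
Coefficients of the second fundamental form: L = 2/sqrt(4*u^2 + 64*v^2 + 1), M = 0, N = 8/sqrt(4*u^2 + 64*v^2 + 1).
Assemble K = (LN − M²)/(EG − F²) = 16/(16*u^4 + 512*u^2*v^2 + 8*u^2 + 4096*v^4 + 128*v^2 + 1). At (u, v) = (5/2, 3): K = 4/90601.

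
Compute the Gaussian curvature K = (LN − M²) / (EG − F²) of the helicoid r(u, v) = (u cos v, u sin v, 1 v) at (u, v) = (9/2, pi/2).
K = -16/7225

Coefficients of the first fundamental form: E = 1, F = 0, G = u^2 + 1.
Coefficients of the second fundamental form: L = 0, M = -1/sqrt(u^2 + 1), N = 0.
Assemble K = (LN − M²)/(EG − F²) = -1/(u^2 + 1)^2. At (u, v) = (9/2, pi/2): K = -16/7225.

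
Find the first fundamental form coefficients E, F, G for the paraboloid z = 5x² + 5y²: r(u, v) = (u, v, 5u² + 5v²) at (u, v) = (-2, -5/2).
E = 401;  F = 500;  G = 626

Partials: r_u = (1, 0, 10*u), r_v = (0, 1, 10*v). As functions of (u, v):
  E = r_u · r_u = 100*u^2 + 1,
  F = r_u · r_v = 100*u*v,
  G = r_v · r_v = 100*v^2 + 1.
Evaluating at (u, v) = (-2, -5/2): E = 401, F = 500, G = 626.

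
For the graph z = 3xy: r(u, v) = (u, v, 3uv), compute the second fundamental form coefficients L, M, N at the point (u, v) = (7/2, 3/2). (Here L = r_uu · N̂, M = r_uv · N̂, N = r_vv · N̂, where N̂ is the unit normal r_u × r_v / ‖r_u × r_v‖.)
L = 0;  M = 3*sqrt(526)/263;  N = 0

Compute the unit normal N̂(u, v) = (-3*v/sqrt(9*u^2 + 9*v^2 + 1), -3*u/sqrt(9*u^2 + 9*v^2 + 1), 1/sqrt(9*u^2 + 9*v^2 + 1)), and the second partials r_uu, r_uv, r_vv. Take dot products:
  L(u, v) = r_uu · N̂ = 0,
  M(u, v) = r_uv · N̂ = 3/sqrt(9*u^2 + 9*v^2 + 1),
  N(u, v) = r_vv · N̂ = 0.
Evaluating at (u, v) = (7/2, 3/2):
  L = 0, M = 3*sqrt(526)/263, N = 0.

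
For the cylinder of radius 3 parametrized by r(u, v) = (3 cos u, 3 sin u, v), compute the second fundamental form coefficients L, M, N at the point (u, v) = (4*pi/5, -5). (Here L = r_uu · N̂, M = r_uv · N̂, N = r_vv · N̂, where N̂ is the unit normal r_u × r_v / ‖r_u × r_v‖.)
L = -3;  M = 0;  N = 0

Compute the unit normal N̂(u, v) = (cos(u), sin(u), 0), and the second partials r_uu, r_uv, r_vv. Take dot products:
  L(u, v) = r_uu · N̂ = -3,
  M(u, v) = r_uv · N̂ = 0,
  N(u, v) = r_vv · N̂ = 0.
Evaluating at (u, v) = (4*pi/5, -5):
  L = -3, M = 0, N = 0.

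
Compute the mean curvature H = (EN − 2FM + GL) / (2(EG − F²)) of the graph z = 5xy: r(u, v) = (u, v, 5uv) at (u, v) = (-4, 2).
H = 1000*sqrt(501)/251001

With E = 25*v^2 + 1, F = 25*u*v, G = 25*u^2 + 1, L = 0, M = 5/sqrt(25*u^2 + 25*v^2 + 1), N = 0, assemble
  H = (EN − 2FM + GL) / (2(EG − F²)) = -125*u*v/(25*u^2 + 25*v^2 + 1)^(3/2).
At (u, v) = (-4, 2): H = 1000*sqrt(501)/251001.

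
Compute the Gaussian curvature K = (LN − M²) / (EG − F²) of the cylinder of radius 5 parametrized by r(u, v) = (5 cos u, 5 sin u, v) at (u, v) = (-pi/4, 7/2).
K = 0

Coefficients of the first fundamental form: E = 25, F = 0, G = 1.
Coefficients of the second fundamental form: L = -5, M = 0, N = 0.
Assemble K = (LN − M²)/(EG − F²) = 0. At (u, v) = (-pi/4, 7/2): K = 0.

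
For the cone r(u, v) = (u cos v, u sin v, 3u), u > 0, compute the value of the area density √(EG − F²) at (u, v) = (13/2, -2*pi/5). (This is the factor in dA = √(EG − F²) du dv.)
√(EG − F²)|_{(13/2, -2*pi/5)} = 13*sqrt(10)/2

E = 10, F = 0, G = u^2, so EG − F² = 10*u^2. Taking the positive square root: √(EG − F²) = sqrt(10)*Abs(u). At (u, v) = (13/2, -2*pi/5): 13*sqrt(10)/2.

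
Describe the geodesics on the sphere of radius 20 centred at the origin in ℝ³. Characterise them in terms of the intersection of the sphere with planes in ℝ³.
Geodesics on the sphere of radius 20 are great circles — circles of radius 20 obtained as the intersection of the sphere with planes through the origin (the centre of the sphere).

A curve α(t) of nonzero constant speed on the sphere of radius 20 is a geodesic iff its acceleration α̈ is everywhere normal to the surface, i.e. parallel to the radial vector α(t). Then d/dt(α × α̇) = α̇ × α̇ + α × α̈ = 0, so α × α̇ is a constant vector n ≠ 0 and α(t) · n = 0 for all t: α lies in the plane through the origin with normal n. The intersection of that plane with the sphere is a circle of radius 20 (a great circle). Conversely, a great circle traversed at constant speed has centripetal acceleration pointing at the origin, hence normal to the sphere, so every great circle is a geodesic.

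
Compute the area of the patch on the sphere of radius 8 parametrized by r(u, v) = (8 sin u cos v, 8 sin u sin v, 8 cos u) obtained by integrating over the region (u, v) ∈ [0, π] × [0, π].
Area = 128*pi

Area = ∫∫ √(EG − F²) du dv with √(EG − F²) = 64*Abs(sin(u)). Integrating over [0, π] × [0, π] gives 128*pi.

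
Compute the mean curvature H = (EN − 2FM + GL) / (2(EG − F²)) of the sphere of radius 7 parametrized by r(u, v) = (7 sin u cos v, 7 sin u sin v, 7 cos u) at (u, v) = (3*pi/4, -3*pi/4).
H = -1/7

With E = 49, F = 0, G = 49*sin(u)^2, L = -7*sin(u)/Abs(sin(u)), M = 0, N = -7*sin(u)^3/Abs(sin(u)), assemble
  H = (EN − 2FM + GL) / (2(EG − F²)) = -sin(u)/(7*Abs(sin(u))).
At (u, v) = (3*pi/4, -3*pi/4): H = -1/7.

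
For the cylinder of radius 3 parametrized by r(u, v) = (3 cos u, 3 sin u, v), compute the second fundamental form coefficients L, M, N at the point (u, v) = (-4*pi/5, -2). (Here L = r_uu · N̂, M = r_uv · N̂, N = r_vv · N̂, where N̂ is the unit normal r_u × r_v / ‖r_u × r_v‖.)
L = -3;  M = 0;  N = 0

Compute the unit normal N̂(u, v) = (cos(u), sin(u), 0), and the second partials r_uu, r_uv, r_vv. Take dot products:
  L(u, v) = r_uu · N̂ = -3,
  M(u, v) = r_uv · N̂ = 0,
  N(u, v) = r_vv · N̂ = 0.
Evaluating at (u, v) = (-4*pi/5, -2):
  L = -3, M = 0, N = 0.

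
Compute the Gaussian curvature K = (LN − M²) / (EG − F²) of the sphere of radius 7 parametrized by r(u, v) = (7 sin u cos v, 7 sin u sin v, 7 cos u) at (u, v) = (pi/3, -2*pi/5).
K = 1/49

Coefficients of the first fundamental form: E = 49, F = 0, G = 49*sin(u)^2.
Coefficients of the second fundamental form: L = -7*sin(u)/Abs(sin(u)), M = 0, N = -7*sin(u)^3/Abs(sin(u)).
Assemble K = (LN − M²)/(EG − F²) = 1/49. At (u, v) = (pi/3, -2*pi/5): K = 1/49.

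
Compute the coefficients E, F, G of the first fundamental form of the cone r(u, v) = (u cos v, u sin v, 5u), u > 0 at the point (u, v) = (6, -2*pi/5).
E = 26;  F = 0;  G = 36

Partials: r_u = (cos(v), sin(v), 5), r_v = (-u*sin(v), u*cos(v), 0). As functions of (u, v):
  E = r_u · r_u = 26,
  F = r_u · r_v = 0,
  G = r_v · r_v = u^2.
Evaluating at (u, v) = (6, -2*pi/5): E = 26, F = 0, G = 36.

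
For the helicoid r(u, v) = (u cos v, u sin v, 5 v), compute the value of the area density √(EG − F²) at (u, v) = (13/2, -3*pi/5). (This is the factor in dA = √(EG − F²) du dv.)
√(EG − F²)|_{(13/2, -3*pi/5)} = sqrt(269)/2

E = 1, F = 0, G = u^2 + 25, so EG − F² = u^2 + 25. Taking the positive square root: √(EG − F²) = sqrt(u^2 + 25). At (u, v) = (13/2, -3*pi/5): sqrt(269)/2.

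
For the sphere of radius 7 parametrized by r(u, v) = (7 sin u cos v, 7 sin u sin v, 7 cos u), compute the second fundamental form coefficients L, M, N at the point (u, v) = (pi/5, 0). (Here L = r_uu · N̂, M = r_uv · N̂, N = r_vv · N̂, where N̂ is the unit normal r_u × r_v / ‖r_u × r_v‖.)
L = -7;  M = 0;  N = -35/8 + 7*sqrt(5)/8

Compute the unit normal N̂(u, v) = (sin(u)^2*cos(v)/Abs(sin(u)), sin(u)^2*sin(v)/Abs(sin(u)), sin(2*u)/(2*Abs(sin(u)))), and the second partials r_uu, r_uv, r_vv. Take dot products:
  L(u, v) = r_uu · N̂ = -7*sin(u)/Abs(sin(u)),
  M(u, v) = r_uv · N̂ = 0,
  N(u, v) = r_vv · N̂ = -7*sin(u)^3/Abs(sin(u)).
Evaluating at (u, v) = (pi/5, 0):
  L = -7, M = 0, N = -35/8 + 7*sqrt(5)/8.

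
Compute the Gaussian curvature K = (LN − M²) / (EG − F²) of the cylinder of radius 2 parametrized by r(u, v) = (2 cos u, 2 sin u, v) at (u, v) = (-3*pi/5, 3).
K = 0

Coefficients of the first fundamental form: E = 4, F = 0, G = 1.
Coefficients of the second fundamental form: L = -2, M = 0, N = 0.
Assemble K = (LN − M²)/(EG − F²) = 0. At (u, v) = (-3*pi/5, 3): K = 0.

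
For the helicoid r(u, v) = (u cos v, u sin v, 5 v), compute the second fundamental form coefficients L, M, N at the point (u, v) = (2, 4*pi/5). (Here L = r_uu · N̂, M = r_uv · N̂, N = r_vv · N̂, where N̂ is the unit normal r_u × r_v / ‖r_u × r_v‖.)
L = 0;  M = -5*sqrt(29)/29;  N = 0

Compute the unit normal N̂(u, v) = (5*sin(v)/sqrt(u^2 + 25), -5*cos(v)/sqrt(u^2 + 25), u/sqrt(u^2 + 25)), and the second partials r_uu, r_uv, r_vv. Take dot products:
  L(u, v) = r_uu · N̂ = 0,
  M(u, v) = r_uv · N̂ = -5/sqrt(u^2 + 25),
  N(u, v) = r_vv · N̂ = 0.
Evaluating at (u, v) = (2, 4*pi/5):
  L = 0, M = -5*sqrt(29)/29, N = 0.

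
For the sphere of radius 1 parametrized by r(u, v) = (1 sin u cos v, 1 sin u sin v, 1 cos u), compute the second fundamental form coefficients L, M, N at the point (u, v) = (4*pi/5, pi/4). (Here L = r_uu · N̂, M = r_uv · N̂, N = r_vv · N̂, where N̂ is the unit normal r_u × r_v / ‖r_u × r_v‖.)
L = -1;  M = 0;  N = -5/8 + sqrt(5)/8

Compute the unit normal N̂(u, v) = (sin(u)^2*cos(v)/Abs(sin(u)), sin(u)^2*sin(v)/Abs(sin(u)), sin(2*u)/(2*Abs(sin(u)))), and the second partials r_uu, r_uv, r_vv. Take dot products:
  L(u, v) = r_uu · N̂ = -sin(u)/Abs(sin(u)),
  M(u, v) = r_uv · N̂ = 0,
  N(u, v) = r_vv · N̂ = -sin(u)^3/Abs(sin(u)).
Evaluating at (u, v) = (4*pi/5, pi/4):
  L = -1, M = 0, N = -5/8 + sqrt(5)/8.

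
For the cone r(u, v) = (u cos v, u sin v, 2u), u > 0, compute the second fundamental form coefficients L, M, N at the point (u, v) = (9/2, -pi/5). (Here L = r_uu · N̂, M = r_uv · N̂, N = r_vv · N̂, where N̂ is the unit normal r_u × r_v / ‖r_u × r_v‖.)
L = 0;  M = 0;  N = 9*sqrt(5)/5

Compute the unit normal N̂(u, v) = (-2*sqrt(5)*u*cos(v)/(5*Abs(u)), -2*sqrt(5)*u*sin(v)/(5*Abs(u)), sqrt(5)*u/(5*Abs(u))), and the second partials r_uu, r_uv, r_vv. Take dot products:
  L(u, v) = r_uu · N̂ = 0,
  M(u, v) = r_uv · N̂ = 0,
  N(u, v) = r_vv · N̂ = 2*sqrt(5)*u^2/(5*Abs(u)).
Evaluating at (u, v) = (9/2, -pi/5):
  L = 0, M = 0, N = 9*sqrt(5)/5.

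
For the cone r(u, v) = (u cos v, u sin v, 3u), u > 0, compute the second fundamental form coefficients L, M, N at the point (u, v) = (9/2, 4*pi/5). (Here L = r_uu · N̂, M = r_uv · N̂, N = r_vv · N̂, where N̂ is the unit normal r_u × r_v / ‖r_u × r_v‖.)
L = 0;  M = 0;  N = 27*sqrt(10)/20

Compute the unit normal N̂(u, v) = (-3*sqrt(10)*u*cos(v)/(10*Abs(u)), -3*sqrt(10)*u*sin(v)/(10*Abs(u)), sqrt(10)*u/(10*Abs(u))), and the second partials r_uu, r_uv, r_vv. Take dot products:
  L(u, v) = r_uu · N̂ = 0,
  M(u, v) = r_uv · N̂ = 0,
  N(u, v) = r_vv · N̂ = 3*sqrt(10)*u^2/(10*Abs(u)).
Evaluating at (u, v) = (9/2, 4*pi/5):
  L = 0, M = 0, N = 27*sqrt(10)/20.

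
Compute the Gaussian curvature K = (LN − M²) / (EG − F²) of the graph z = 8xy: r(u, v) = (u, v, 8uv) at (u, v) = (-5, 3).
K = -64/4739329

Coefficients of the first fundamental form: E = 64*v^2 + 1, F = 64*u*v, G = 64*u^2 + 1.
Coefficients of the second fundamental form: L = 0, M = 8/sqrt(64*u^2 + 64*v^2 + 1), N = 0.
Assemble K = (LN − M²)/(EG − F²) = -64/(4096*u^4 + 8192*u^2*v^2 + 128*u^2 + 4096*v^4 + 128*v^2 + 1). At (u, v) = (-5, 3): K = -64/4739329.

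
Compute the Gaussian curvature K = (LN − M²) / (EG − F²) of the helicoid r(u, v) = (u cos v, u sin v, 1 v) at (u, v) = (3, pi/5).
K = -1/100

Coefficients of the first fundamental form: E = 1, F = 0, G = u^2 + 1.
Coefficients of the second fundamental form: L = 0, M = -1/sqrt(u^2 + 1), N = 0.
Assemble K = (LN − M²)/(EG − F²) = -1/(u^2 + 1)^2. At (u, v) = (3, pi/5): K = -1/100.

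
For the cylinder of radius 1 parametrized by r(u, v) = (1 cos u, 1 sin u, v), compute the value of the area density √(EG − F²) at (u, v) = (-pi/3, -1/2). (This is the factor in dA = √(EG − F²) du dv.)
√(EG − F²)|_{(-pi/3, -1/2)} = 1

E = 1, F = 0, G = 1, so EG − F² = 1. Taking the positive square root: √(EG − F²) = 1. At (u, v) = (-pi/3, -1/2): 1.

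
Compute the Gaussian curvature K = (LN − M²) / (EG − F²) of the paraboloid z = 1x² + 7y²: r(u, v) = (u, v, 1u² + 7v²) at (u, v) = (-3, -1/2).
K = 7/1849

Coefficients of the first fundamental form: E = 4*u^2 + 1, F = 28*u*v, G = 196*v^2 + 1.
Coefficients of the second fundamental form: L = 2/sqrt(4*u^2 + 196*v^2 + 1), M = 0, N = 14/sqrt(4*u^2 + 196*v^2 + 1).
Assemble K = (LN − M²)/(EG − F²) = 28/(16*u^4 + 1568*u^2*v^2 + 8*u^2 + 38416*v^4 + 392*v^2 + 1). At (u, v) = (-3, -1/2): K = 7/1849.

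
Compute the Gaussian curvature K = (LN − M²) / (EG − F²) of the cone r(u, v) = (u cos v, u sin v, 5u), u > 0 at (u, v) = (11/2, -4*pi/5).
K = 0

Coefficients of the first fundamental form: E = 26, F = 0, G = u^2.
Coefficients of the second fundamental form: L = 0, M = 0, N = 5*sqrt(26)*u^2/(26*Abs(u)).
Assemble K = (LN − M²)/(EG − F²) = 0. At (u, v) = (11/2, -4*pi/5): K = 0.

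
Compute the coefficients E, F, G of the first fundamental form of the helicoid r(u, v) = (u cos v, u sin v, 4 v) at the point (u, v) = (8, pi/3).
E = 1;  F = 0;  G = 80

Partials: r_u = (cos(v), sin(v), 0), r_v = (-u*sin(v), u*cos(v), 4). As functions of (u, v):
  E = r_u · r_u = 1,
  F = r_u · r_v = 0,
  G = r_v · r_v = u^2 + 16.
Evaluating at (u, v) = (8, pi/3): E = 1, F = 0, G = 80.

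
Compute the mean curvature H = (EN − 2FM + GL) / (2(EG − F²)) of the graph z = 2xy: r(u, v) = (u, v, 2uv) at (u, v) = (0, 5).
H = 0

With E = 4*v^2 + 1, F = 4*u*v, G = 4*u^2 + 1, L = 0, M = 2/sqrt(4*u^2 + 4*v^2 + 1), N = 0, assemble
  H = (EN − 2FM + GL) / (2(EG − F²)) = -8*u*v/(4*u^2 + 4*v^2 + 1)^(3/2).
At (u, v) = (0, 5): H = 0.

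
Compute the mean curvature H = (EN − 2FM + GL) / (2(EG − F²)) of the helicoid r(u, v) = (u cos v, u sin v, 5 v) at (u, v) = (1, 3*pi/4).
H = 0

With E = 1, F = 0, G = u^2 + 25, L = 0, M = -5/sqrt(u^2 + 25), N = 0, assemble
  H = (EN − 2FM + GL) / (2(EG − F²)) = 0.
At (u, v) = (1, 3*pi/4): H = 0.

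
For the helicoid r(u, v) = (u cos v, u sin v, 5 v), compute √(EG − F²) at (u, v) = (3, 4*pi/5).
√(EG − F²)|_{(3, 4*pi/5)} = sqrt(34)

E = 1, F = 0, G = u^2 + 25; EG − F² = u^2 + 25; √(EG − F²) = sqrt(u^2 + 25). At the given point: sqrt(34).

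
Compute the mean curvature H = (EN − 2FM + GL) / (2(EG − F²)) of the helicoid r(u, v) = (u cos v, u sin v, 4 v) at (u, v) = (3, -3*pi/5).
H = 0

With E = 1, F = 0, G = u^2 + 16, L = 0, M = -4/sqrt(u^2 + 16), N = 0, assemble
  H = (EN − 2FM + GL) / (2(EG − F²)) = 0.
At (u, v) = (3, -3*pi/5): H = 0.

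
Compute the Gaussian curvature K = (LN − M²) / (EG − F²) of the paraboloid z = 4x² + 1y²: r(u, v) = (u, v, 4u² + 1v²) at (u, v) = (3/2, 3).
K = 16/32761

Coefficients of the first fundamental form: E = 64*u^2 + 1, F = 16*u*v, G = 4*v^2 + 1.
Coefficients of the second fundamental form: L = 8/sqrt(64*u^2 + 4*v^2 + 1), M = 0, N = 2/sqrt(64*u^2 + 4*v^2 + 1).
Assemble K = (LN − M²)/(EG − F²) = 16/(4096*u^4 + 512*u^2*v^2 + 128*u^2 + 16*v^4 + 8*v^2 + 1). At (u, v) = (3/2, 3): K = 16/32761.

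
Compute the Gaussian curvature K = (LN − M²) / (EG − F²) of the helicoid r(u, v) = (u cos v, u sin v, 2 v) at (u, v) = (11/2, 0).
K = -64/18769

Coefficients of the first fundamental form: E = 1, F = 0, G = u^2 + 4.
Coefficients of the second fundamental form: L = 0, M = -2/sqrt(u^2 + 4), N = 0.
Assemble K = (LN − M²)/(EG − F²) = -4/(u^2 + 4)^2. At (u, v) = (11/2, 0): K = -64/18769.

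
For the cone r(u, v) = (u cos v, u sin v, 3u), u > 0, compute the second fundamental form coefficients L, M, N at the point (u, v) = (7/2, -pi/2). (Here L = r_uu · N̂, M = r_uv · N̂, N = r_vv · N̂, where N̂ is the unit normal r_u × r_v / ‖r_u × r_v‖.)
L = 0;  M = 0;  N = 21*sqrt(10)/20

Compute the unit normal N̂(u, v) = (-3*sqrt(10)*u*cos(v)/(10*Abs(u)), -3*sqrt(10)*u*sin(v)/(10*Abs(u)), sqrt(10)*u/(10*Abs(u))), and the second partials r_uu, r_uv, r_vv. Take dot products:
  L(u, v) = r_uu · N̂ = 0,
  M(u, v) = r_uv · N̂ = 0,
  N(u, v) = r_vv · N̂ = 3*sqrt(10)*u^2/(10*Abs(u)).
Evaluating at (u, v) = (7/2, -pi/2):
  L = 0, M = 0, N = 21*sqrt(10)/20.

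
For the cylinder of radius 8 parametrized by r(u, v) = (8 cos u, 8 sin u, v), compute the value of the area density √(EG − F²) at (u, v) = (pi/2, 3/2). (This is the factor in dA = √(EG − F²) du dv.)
√(EG − F²)|_{(pi/2, 3/2)} = 8

E = 64, F = 0, G = 1, so EG − F² = 64. Taking the positive square root: √(EG − F²) = 8. At (u, v) = (pi/2, 3/2): 8.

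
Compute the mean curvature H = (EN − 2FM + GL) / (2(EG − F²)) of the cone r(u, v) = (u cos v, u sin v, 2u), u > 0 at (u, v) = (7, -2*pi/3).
H = sqrt(5)/35

With E = 5, F = 0, G = u^2, L = 0, M = 0, N = 2*sqrt(5)*u^2/(5*Abs(u)), assemble
  H = (EN − 2FM + GL) / (2(EG − F²)) = sqrt(5)/(5*Abs(u)).
At (u, v) = (7, -2*pi/3): H = sqrt(5)/35.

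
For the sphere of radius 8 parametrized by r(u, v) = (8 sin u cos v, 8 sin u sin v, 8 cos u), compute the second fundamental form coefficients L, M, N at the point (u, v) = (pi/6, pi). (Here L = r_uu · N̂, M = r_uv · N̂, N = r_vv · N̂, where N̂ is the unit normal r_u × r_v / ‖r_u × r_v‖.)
L = -8;  M = 0;  N = -2

Compute the unit normal N̂(u, v) = (sin(u)^2*cos(v)/Abs(sin(u)), sin(u)^2*sin(v)/Abs(sin(u)), sin(2*u)/(2*Abs(sin(u)))), and the second partials r_uu, r_uv, r_vv. Take dot products:
  L(u, v) = r_uu · N̂ = -8*sin(u)/Abs(sin(u)),
  M(u, v) = r_uv · N̂ = 0,
  N(u, v) = r_vv · N̂ = -8*sin(u)^3/Abs(sin(u)).
Evaluating at (u, v) = (pi/6, pi):
  L = -8, M = 0, N = -2.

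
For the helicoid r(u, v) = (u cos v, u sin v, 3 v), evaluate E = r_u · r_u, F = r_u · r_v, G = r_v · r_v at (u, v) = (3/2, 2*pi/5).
E = 1;  F = 0;  G = 45/4

Partials: r_u = (cos(v), sin(v), 0), r_v = (-u*sin(v), u*cos(v), 3). As functions of (u, v):
  E = r_u · r_u = 1,
  F = r_u · r_v = 0,
  G = r_v · r_v = u^2 + 9.
Evaluating at (u, v) = (3/2, 2*pi/5): E = 1, F = 0, G = 45/4.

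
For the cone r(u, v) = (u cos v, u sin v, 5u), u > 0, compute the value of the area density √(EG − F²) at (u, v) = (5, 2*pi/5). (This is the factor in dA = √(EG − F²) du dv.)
√(EG − F²)|_{(5, 2*pi/5)} = 5*sqrt(26)

E = 26, F = 0, G = u^2, so EG − F² = 26*u^2. Taking the positive square root: √(EG − F²) = sqrt(26)*Abs(u). At (u, v) = (5, 2*pi/5): 5*sqrt(26).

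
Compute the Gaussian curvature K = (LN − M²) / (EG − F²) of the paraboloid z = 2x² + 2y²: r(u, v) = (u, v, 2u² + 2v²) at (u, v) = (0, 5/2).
K = 16/10201

Coefficients of the first fundamental form: E = 16*u^2 + 1, F = 16*u*v, G = 16*v^2 + 1.
Coefficients of the second fundamental form: L = 4/sqrt(16*u^2 + 16*v^2 + 1), M = 0, N = 4/sqrt(16*u^2 + 16*v^2 + 1).
Assemble K = (LN − M²)/(EG − F²) = 16/(256*u^4 + 512*u^2*v^2 + 32*u^2 + 256*v^4 + 32*v^2 + 1). At (u, v) = (0, 5/2): K = 16/10201.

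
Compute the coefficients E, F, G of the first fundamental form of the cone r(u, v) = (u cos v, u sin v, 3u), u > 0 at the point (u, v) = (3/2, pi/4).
E = 10;  F = 0;  G = 9/4

Partials: r_u = (cos(v), sin(v), 3), r_v = (-u*sin(v), u*cos(v), 0). As functions of (u, v):
  E = r_u · r_u = 10,
  F = r_u · r_v = 0,
  G = r_v · r_v = u^2.
Evaluating at (u, v) = (3/2, pi/4): E = 10, F = 0, G = 9/4.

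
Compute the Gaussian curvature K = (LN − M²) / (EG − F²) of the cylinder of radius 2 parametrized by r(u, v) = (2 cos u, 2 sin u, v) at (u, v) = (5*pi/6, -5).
K = 0

Coefficients of the first fundamental form: E = 4, F = 0, G = 1.
Coefficients of the second fundamental form: L = -2, M = 0, N = 0.
Assemble K = (LN − M²)/(EG − F²) = 0. At (u, v) = (5*pi/6, -5): K = 0.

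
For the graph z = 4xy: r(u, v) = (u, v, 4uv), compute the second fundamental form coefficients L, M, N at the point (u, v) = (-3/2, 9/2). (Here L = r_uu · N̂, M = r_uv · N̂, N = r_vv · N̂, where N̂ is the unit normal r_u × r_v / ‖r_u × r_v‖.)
L = 0;  M = 4/19;  N = 0

Compute the unit normal N̂(u, v) = (-4*v/sqrt(16*u^2 + 16*v^2 + 1), -4*u/sqrt(16*u^2 + 16*v^2 + 1), 1/sqrt(16*u^2 + 16*v^2 + 1)), and the second partials r_uu, r_uv, r_vv. Take dot products:
  L(u, v) = r_uu · N̂ = 0,
  M(u, v) = r_uv · N̂ = 4/sqrt(16*u^2 + 16*v^2 + 1),
  N(u, v) = r_vv · N̂ = 0.
Evaluating at (u, v) = (-3/2, 9/2):
  L = 0, M = 4/19, N = 0.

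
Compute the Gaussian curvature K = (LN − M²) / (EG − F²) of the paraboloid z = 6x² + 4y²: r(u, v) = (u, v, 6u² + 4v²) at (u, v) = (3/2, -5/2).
K = 96/525625

Coefficients of the first fundamental form: E = 144*u^2 + 1, F = 96*u*v, G = 64*v^2 + 1.
Coefficients of the second fundamental form: L = 12/sqrt(144*u^2 + 64*v^2 + 1), M = 0, N = 8/sqrt(144*u^2 + 64*v^2 + 1).
Assemble K = (LN − M²)/(EG − F²) = 96/(20736*u^4 + 18432*u^2*v^2 + 288*u^2 + 4096*v^4 + 128*v^2 + 1). At (u, v) = (3/2, -5/2): K = 96/525625.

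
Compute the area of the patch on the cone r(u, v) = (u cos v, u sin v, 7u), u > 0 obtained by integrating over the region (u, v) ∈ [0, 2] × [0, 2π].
Area = 20*sqrt(2)*pi

Area = ∫∫ √(EG − F²) du dv with √(EG − F²) = 5*sqrt(2)*Abs(u). Integrating over [0, 2] × [0, 2π] gives 20*sqrt(2)*pi.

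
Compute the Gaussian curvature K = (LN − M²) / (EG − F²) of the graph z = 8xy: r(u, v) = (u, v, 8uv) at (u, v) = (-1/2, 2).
K = -64/74529

Coefficients of the first fundamental form: E = 64*v^2 + 1, F = 64*u*v, G = 64*u^2 + 1.
Coefficients of the second fundamental form: L = 0, M = 8/sqrt(64*u^2 + 64*v^2 + 1), N = 0.
Assemble K = (LN − M²)/(EG − F²) = -64/(4096*u^4 + 8192*u^2*v^2 + 128*u^2 + 4096*v^4 + 128*v^2 + 1). At (u, v) = (-1/2, 2): K = -64/74529.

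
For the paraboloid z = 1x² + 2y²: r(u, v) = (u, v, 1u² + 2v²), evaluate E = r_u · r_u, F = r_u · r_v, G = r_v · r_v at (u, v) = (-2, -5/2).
E = 17;  F = 40;  G = 101

Partials: r_u = (1, 0, 2*u), r_v = (0, 1, 4*v). As functions of (u, v):
  E = r_u · r_u = 4*u^2 + 1,
  F = r_u · r_v = 8*u*v,
  G = r_v · r_v = 16*v^2 + 1.
Evaluating at (u, v) = (-2, -5/2): E = 17, F = 40, G = 101.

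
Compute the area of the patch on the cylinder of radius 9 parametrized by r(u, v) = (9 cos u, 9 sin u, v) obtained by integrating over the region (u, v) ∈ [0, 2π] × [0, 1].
Area = 18*pi

Area = ∫∫ √(EG − F²) du dv with √(EG − F²) = 9. Integrating over [0, 2π] × [0, 1] gives 18*pi.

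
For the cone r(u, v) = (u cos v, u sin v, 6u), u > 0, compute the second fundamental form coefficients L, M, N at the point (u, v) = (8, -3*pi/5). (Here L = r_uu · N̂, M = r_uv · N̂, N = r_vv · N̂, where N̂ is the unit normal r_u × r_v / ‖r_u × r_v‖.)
L = 0;  M = 0;  N = 48*sqrt(37)/37

Compute the unit normal N̂(u, v) = (-6*sqrt(37)*u*cos(v)/(37*Abs(u)), -6*sqrt(37)*u*sin(v)/(37*Abs(u)), sqrt(37)*u/(37*Abs(u))), and the second partials r_uu, r_uv, r_vv. Take dot products:
  L(u, v) = r_uu · N̂ = 0,
  M(u, v) = r_uv · N̂ = 0,
  N(u, v) = r_vv · N̂ = 6*sqrt(37)*u^2/(37*Abs(u)).
Evaluating at (u, v) = (8, -3*pi/5):
  L = 0, M = 0, N = 48*sqrt(37)/37.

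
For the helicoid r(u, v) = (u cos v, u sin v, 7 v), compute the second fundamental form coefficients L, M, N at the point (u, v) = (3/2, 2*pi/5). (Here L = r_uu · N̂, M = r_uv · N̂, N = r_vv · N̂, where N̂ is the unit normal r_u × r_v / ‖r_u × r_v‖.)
L = 0;  M = -14*sqrt(205)/205;  N = 0

Compute the unit normal N̂(u, v) = (7*sin(v)/sqrt(u^2 + 49), -7*cos(v)/sqrt(u^2 + 49), u/sqrt(u^2 + 49)), and the second partials r_uu, r_uv, r_vv. Take dot products:
  L(u, v) = r_uu · N̂ = 0,
  M(u, v) = r_uv · N̂ = -7/sqrt(u^2 + 49),
  N(u, v) = r_vv · N̂ = 0.
Evaluating at (u, v) = (3/2, 2*pi/5):
  L = 0, M = -14*sqrt(205)/205, N = 0.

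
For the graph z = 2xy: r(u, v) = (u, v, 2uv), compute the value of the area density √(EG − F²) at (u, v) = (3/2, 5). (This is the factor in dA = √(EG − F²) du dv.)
√(EG − F²)|_{(3/2, 5)} = sqrt(110)

E = 4*v^2 + 1, F = 4*u*v, G = 4*u^2 + 1, so EG − F² = 4*u^2 + 4*v^2 + 1. Taking the positive square root: √(EG − F²) = sqrt(4*u^2 + 4*v^2 + 1). At (u, v) = (3/2, 5): sqrt(110).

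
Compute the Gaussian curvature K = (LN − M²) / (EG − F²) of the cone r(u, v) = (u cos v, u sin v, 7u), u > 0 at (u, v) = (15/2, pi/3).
K = 0

Coefficients of the first fundamental form: E = 50, F = 0, G = u^2.
Coefficients of the second fundamental form: L = 0, M = 0, N = 7*sqrt(2)*u^2/(10*Abs(u)).
Assemble K = (LN − M²)/(EG − F²) = 0. At (u, v) = (15/2, pi/3): K = 0.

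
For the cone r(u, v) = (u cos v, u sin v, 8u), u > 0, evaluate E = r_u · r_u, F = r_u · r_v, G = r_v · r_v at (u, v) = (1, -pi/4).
E = 65;  F = 0;  G = 1

Partials: r_u = (cos(v), sin(v), 8), r_v = (-u*sin(v), u*cos(v), 0). As functions of (u, v):
  E = r_u · r_u = 65,
  F = r_u · r_v = 0,
  G = r_v · r_v = u^2.
Evaluating at (u, v) = (1, -pi/4): E = 65, F = 0, G = 1.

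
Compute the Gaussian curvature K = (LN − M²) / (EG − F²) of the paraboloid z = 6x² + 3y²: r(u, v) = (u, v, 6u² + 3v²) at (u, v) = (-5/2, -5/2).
K = 18/316969

Coefficients of the first fundamental form: E = 144*u^2 + 1, F = 72*u*v, G = 36*v^2 + 1.
Coefficients of the second fundamental form: L = 12/sqrt(144*u^2 + 36*v^2 + 1), M = 0, N = 6/sqrt(144*u^2 + 36*v^2 + 1).
Assemble K = (LN − M²)/(EG − F²) = 72/(20736*u^4 + 10368*u^2*v^2 + 288*u^2 + 1296*v^4 + 72*v^2 + 1). At (u, v) = (-5/2, -5/2): K = 18/316969.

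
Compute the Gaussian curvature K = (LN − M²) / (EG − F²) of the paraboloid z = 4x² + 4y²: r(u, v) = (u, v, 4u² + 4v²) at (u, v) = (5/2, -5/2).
K = 64/641601

Coefficients of the first fundamental form: E = 64*u^2 + 1, F = 64*u*v, G = 64*v^2 + 1.
Coefficients of the second fundamental form: L = 8/sqrt(64*u^2 + 64*v^2 + 1), M = 0, N = 8/sqrt(64*u^2 + 64*v^2 + 1).
Assemble K = (LN − M²)/(EG − F²) = 64/(4096*u^4 + 8192*u^2*v^2 + 128*u^2 + 4096*v^4 + 128*v^2 + 1). At (u, v) = (5/2, -5/2): K = 64/641601.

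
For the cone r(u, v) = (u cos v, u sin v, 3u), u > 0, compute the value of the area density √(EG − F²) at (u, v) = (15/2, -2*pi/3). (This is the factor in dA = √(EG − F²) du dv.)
√(EG − F²)|_{(15/2, -2*pi/3)} = 15*sqrt(10)/2

E = 10, F = 0, G = u^2, so EG − F² = 10*u^2. Taking the positive square root: √(EG − F²) = sqrt(10)*Abs(u). At (u, v) = (15/2, -2*pi/3): 15*sqrt(10)/2.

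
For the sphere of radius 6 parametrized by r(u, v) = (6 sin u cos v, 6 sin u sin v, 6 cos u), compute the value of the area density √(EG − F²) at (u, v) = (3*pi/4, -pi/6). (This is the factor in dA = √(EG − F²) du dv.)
√(EG − F²)|_{(3*pi/4, -pi/6)} = 18*sqrt(2)

E = 36, F = 0, G = 36*sin(u)^2, so EG − F² = 1296*sin(u)^2. Taking the positive square root: √(EG − F²) = 36*Abs(sin(u)). At (u, v) = (3*pi/4, -pi/6): 18*sqrt(2).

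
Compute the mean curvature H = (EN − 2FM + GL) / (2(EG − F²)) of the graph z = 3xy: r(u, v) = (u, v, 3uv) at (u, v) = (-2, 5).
H = 135*sqrt(262)/34322

With E = 9*v^2 + 1, F = 9*u*v, G = 9*u^2 + 1, L = 0, M = 3/sqrt(9*u^2 + 9*v^2 + 1), N = 0, assemble
  H = (EN − 2FM + GL) / (2(EG − F²)) = -27*u*v/(9*u^2 + 9*v^2 + 1)^(3/2).
At (u, v) = (-2, 5): H = 135*sqrt(262)/34322.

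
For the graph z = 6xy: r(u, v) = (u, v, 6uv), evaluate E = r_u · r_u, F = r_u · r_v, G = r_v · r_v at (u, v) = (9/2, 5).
E = 901;  F = 810;  G = 730

Partials: r_u = (1, 0, 6*v), r_v = (0, 1, 6*u). As functions of (u, v):
  E = r_u · r_u = 36*v^2 + 1,
  F = r_u · r_v = 36*u*v,
  G = r_v · r_v = 36*u^2 + 1.
Evaluating at (u, v) = (9/2, 5): E = 901, F = 810, G = 730.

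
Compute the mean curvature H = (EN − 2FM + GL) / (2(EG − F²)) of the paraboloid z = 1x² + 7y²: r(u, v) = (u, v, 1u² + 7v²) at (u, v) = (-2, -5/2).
H = 1345*sqrt(138)/514188

With E = 4*u^2 + 1, F = 28*u*v, G = 196*v^2 + 1, L = 2/sqrt(4*u^2 + 196*v^2 + 1), M = 0, N = 14/sqrt(4*u^2 + 196*v^2 + 1), assemble
  H = (EN − 2FM + GL) / (2(EG − F²)) = 4*(7*u^2 + 49*v^2 + 2)/(4*u^2 + 196*v^2 + 1)^(3/2).
At (u, v) = (-2, -5/2): H = 1345*sqrt(138)/514188.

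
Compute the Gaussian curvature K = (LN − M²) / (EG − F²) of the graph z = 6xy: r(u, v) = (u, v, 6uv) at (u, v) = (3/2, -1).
K = -9/3481

Coefficients of the first fundamental form: E = 36*v^2 + 1, F = 36*u*v, G = 36*u^2 + 1.
Coefficients of the second fundamental form: L = 0, M = 6/sqrt(36*u^2 + 36*v^2 + 1), N = 0.
Assemble K = (LN − M²)/(EG − F²) = -36/(1296*u^4 + 2592*u^2*v^2 + 72*u^2 + 1296*v^4 + 72*v^2 + 1). At (u, v) = (3/2, -1): K = -9/3481.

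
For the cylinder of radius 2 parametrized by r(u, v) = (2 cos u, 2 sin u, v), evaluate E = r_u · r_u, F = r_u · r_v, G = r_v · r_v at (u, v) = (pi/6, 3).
E = 4;  F = 0;  G = 1

Partials: r_u = (-2*sin(u), 2*cos(u), 0), r_v = (0, 0, 1). As functions of (u, v):
  E = r_u · r_u = 4,
  F = r_u · r_v = 0,
  G = r_v · r_v = 1.
Evaluating at (u, v) = (pi/6, 3): E = 4, F = 0, G = 1.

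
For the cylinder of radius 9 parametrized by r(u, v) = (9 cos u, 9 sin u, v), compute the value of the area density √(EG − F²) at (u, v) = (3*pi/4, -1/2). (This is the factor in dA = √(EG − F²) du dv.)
√(EG − F²)|_{(3*pi/4, -1/2)} = 9

E = 81, F = 0, G = 1, so EG − F² = 81. Taking the positive square root: √(EG − F²) = 9. At (u, v) = (3*pi/4, -1/2): 9.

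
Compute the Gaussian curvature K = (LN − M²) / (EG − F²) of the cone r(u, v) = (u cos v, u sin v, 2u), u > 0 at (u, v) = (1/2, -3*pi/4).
K = 0

Coefficients of the first fundamental form: E = 5, F = 0, G = u^2.
Coefficients of the second fundamental form: L = 0, M = 0, N = 2*sqrt(5)*u^2/(5*Abs(u)).
Assemble K = (LN − M²)/(EG − F²) = 0. At (u, v) = (1/2, -3*pi/4): K = 0.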